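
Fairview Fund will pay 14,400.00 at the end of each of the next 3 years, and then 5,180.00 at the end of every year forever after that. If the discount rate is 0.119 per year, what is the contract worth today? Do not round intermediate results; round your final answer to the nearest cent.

PV of 3-year annuity: 14,400.00 × [1 − (1+0.119)^−3] / 0.119 = 34645.89035
Perpetuity value at year 3: 5,180.00 / 0.119 = 43529.41176
PV of perpetuity: 43529.41176 / (1+0.119)^3 = 31066.51510
Total PV = 34645.89035 + 31066.51510 = 65712.40545

65712.41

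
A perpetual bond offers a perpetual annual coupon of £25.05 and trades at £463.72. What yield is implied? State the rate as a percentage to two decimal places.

P = C/r ⇒ r = C/P = £25.05/£463.72 = 0.054020

5.40%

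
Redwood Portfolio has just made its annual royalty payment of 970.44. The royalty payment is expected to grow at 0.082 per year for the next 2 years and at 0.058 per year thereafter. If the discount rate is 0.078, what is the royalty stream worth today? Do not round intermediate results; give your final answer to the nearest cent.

D_1 = 1050.01608
D_2 = 1136.11740
Terminal value at year 2: TV = D_2×(1+g_2)/(r−g_2) = 1202.01221/0.02 = 60100.61038
P_0 = D_1/(1+r)^1 + D_2/(1+r)^2 + TV/(1+r)^2
    = 974.04089 + 977.65514 + 51717.95704 = 53669.65307

53669.65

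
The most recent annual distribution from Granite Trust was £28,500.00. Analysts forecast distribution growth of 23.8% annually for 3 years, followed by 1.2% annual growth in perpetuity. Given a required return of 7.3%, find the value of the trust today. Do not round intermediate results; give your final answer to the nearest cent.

£840798.22

D_1 = 35283.00000
D_2 = 43680.35400
D_3 = 54076.27825
Terminal value at year 3: TV = D_3×(1+g_2)/(r−g_2) = 54725.19359/0.061 = 897134.32116
P_0 = D_1/(1+r)^1 + D_2/(1+r)^2 + D_3/(1+r)^3 + TV/(1+r)^3
    = 32882.57223 + 37939.07215 + 43773.13264 + 726203.44642 = 840798.22343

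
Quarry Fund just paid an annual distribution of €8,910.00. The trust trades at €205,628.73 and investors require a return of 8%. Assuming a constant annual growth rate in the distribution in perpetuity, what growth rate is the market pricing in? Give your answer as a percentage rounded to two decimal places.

3.51%

P = D₀(1+g)/(r−g) ⇒ P(r−g) = D₀(1+g) ⇒ g(P+D₀) = P·r − D₀
g = (P·r − D₀)/(P + D₀) = (€205,628.73×0.08 − €8,910.00) / (€205,628.73 + €8,910.00) = 0.035147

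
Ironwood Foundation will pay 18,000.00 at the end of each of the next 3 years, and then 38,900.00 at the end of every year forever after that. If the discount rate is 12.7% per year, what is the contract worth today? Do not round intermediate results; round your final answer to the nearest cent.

256698.65

PV of 3-year annuity: 18,000.00 × [1 − (1+0.127)^−3] / 0.127 = 42718.18534
Perpetuity value at year 3: 38,900.00 / 0.127 = 306299.21260
PV of perpetuity: 306299.21260 / (1+0.127)^3 = 213980.46760
Total PV = 42718.18534 + 213980.46760 = 256698.65295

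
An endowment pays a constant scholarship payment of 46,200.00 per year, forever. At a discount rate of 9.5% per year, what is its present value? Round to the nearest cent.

486315.79

Level perpetuity: PV = C / r = 46,200.00 / 0.095 = 486,315.79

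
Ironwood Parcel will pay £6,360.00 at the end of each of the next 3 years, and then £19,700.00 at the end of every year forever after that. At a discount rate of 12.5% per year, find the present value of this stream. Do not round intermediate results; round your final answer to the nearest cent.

£125832.87

PV of 3-year annuity: £6,360.00 × [1 − (1+0.125)^−3] / 0.125 = 15145.34979
Perpetuity value at year 3: £19,700.00 / 0.125 = 157600.00000
PV of perpetuity: 157600.00000 / (1+0.125)^3 = 110687.51715
Total PV = 15145.34979 + 110687.51715 = 125832.86694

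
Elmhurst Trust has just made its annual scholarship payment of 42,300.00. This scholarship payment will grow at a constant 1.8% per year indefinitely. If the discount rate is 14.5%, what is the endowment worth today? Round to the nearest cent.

339066.14

D₁ = D₀ × (1 + g) = 42,300.00 × 1.018 = 43,061.4000
Growing perpetuity: P = D₁ / (r − g) = 43,061.4000 / (0.145 − 0.018) = 339,066.14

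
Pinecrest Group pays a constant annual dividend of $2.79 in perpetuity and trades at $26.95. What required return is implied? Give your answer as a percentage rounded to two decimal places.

P = C/r ⇒ r = C/P = $2.79/$26.95 = 0.103525

10.35%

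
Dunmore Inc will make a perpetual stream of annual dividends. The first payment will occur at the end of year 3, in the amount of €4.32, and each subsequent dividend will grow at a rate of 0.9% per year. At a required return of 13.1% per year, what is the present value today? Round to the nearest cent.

€27.68

Value at end of year 2: C₁ / (r − g) = €4.32 / (0.131 − 0.009) = €35.4098
Discount to today: PV = €35.4098 / (1 + 0.131)^2 = €35.4098 / 1.279161 = €27.68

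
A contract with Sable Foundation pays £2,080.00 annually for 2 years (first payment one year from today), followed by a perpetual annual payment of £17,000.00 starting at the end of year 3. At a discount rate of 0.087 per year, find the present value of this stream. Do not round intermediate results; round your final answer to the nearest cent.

PV of 2-year annuity: £2,080.00 × [1 − (1+0.087)^−2] / 0.087 = 3673.89463
Perpetuity value at year 2: £17,000.00 / 0.087 = 195402.29885
PV of perpetuity: 195402.29885 / (1+0.087)^2 = 165375.27546
Total PV = 3673.89463 + 165375.27546 = 169049.17009

£169049.17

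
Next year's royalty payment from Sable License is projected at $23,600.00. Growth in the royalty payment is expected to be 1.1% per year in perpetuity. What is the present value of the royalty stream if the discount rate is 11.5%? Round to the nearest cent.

$226923.08

Growing perpetuity: P = D₁ / (r − g) = $23,600.0000 / (0.115 − 0.011) = $226,923.08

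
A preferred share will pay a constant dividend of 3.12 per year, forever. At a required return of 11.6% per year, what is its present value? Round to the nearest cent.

26.90

Level perpetuity: PV = C / r = 3.12 / 0.116 = 26.90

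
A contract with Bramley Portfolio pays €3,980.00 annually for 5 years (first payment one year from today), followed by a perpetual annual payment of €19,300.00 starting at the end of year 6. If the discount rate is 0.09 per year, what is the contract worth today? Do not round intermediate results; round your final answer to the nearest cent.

PV of 5-year annuity: €3,980.00 × [1 − (1+0.09)^−5] / 0.09 = 15480.81203
Perpetuity value at year 5: €19,300.00 / 0.09 = 214444.44444
PV of perpetuity: 214444.44444 / (1+0.09)^5 = 139374.17506
Total PV = 15480.81203 + 139374.17506 = 154854.98709

€154854.99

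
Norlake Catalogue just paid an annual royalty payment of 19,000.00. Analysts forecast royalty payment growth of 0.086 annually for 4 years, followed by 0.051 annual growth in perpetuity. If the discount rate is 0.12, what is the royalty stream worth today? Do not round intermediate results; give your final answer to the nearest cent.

326236.34

D_1 = 20634.00000
D_2 = 22408.52400
D_3 = 24335.65706
D_4 = 26428.52357
Terminal value at year 4: TV = D_4×(1+g_2)/(r−g_2) = 27776.37827/0.069 = 402556.20686
P_0 = D_1/(1+r)^1 + D_2/(1+r)^2 + D_3/(1+r)^3 + D_4/(1+r)^4 + TV/(1+r)^4
    = 18423.21429 + 17863.93814 + 17321.64002 + 16795.80452 + 255831.74704 = 326236.34399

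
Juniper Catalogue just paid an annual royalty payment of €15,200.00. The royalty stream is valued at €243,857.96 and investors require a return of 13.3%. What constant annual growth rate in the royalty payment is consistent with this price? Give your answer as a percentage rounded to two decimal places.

6.65%

P = D₀(1+g)/(r−g) ⇒ P(r−g) = D₀(1+g) ⇒ g(P+D₀) = P·r − D₀
g = (P·r − D₀)/(P + D₀) = (€243,857.96×0.133 − €15,200.00) / (€243,857.96 + €15,200.00) = 0.066522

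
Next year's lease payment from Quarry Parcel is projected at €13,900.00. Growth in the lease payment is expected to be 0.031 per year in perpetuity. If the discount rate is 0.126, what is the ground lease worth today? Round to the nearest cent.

Growing perpetuity: P = D₁ / (r − g) = €13,900.0000 / (0.126 − 0.031) = €146,315.79

€146315.79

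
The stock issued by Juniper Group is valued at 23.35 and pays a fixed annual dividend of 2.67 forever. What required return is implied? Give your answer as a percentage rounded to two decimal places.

P = C/r ⇒ r = C/P = 2.67/23.35 = 0.114347

11.43%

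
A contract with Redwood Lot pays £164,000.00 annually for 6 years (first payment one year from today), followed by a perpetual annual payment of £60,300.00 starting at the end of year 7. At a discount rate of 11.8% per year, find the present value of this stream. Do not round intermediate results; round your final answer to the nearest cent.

PV of 6-year annuity: £164,000.00 × [1 − (1+0.118)^−6] / 0.118 = 678107.47775
Perpetuity value at year 6: £60,300.00 / 0.118 = 511016.94915
PV of perpetuity: 511016.94915 / (1+0.118)^6 = 261688.40703
Total PV = 678107.47775 + 261688.40703 = 939795.88478

£939795.88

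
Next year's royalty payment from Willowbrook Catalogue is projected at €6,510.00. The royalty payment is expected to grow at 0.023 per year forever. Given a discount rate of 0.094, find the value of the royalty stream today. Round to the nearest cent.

Growing perpetuity: P = D₁ / (r − g) = €6,510.0000 / (0.094 − 0.023) = €91,690.14

€91690.14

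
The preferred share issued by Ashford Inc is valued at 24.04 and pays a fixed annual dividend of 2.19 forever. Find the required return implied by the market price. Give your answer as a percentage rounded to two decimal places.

P = C/r ⇒ r = C/P = 2.19/24.04 = 0.091098

9.11%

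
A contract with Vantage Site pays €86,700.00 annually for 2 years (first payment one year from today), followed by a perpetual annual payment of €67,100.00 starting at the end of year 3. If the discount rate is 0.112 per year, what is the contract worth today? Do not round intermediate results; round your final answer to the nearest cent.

PV of 2-year annuity: €86,700.00 × [1 − (1+0.112)^−2] / 0.112 = 148082.39739
Perpetuity value at year 2: €67,100.00 / 0.112 = 599107.14286
PV of perpetuity: 599107.14286 / (1+0.112)^2 = 484501.27360
Total PV = 148082.39739 + 484501.27360 = 632583.67099

€632583.67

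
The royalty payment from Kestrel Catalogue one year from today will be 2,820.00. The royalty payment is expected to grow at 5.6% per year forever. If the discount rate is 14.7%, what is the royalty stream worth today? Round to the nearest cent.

Growing perpetuity: P = D₁ / (r − g) = 2,820.0000 / (0.147 − 0.056) = 30,989.01

30989.01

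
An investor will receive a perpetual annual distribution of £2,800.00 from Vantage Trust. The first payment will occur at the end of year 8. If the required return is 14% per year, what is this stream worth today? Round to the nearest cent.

Value at end of year 7: C / r = £2,800.00 / 0.14 = £20,000.0000
Discount to today: PV = £20,000.0000 / (1 + 0.14)^7 = £20,000.0000 / 2.502269 = £7,992.75

£7992.75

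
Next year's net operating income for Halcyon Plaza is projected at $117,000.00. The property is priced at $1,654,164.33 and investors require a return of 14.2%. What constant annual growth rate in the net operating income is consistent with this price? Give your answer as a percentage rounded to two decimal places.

P = D₁/(r−g) ⇒ g = r − D₁/P = 0.142 − $117,000.00/$1,654,164.33 = 0.071269

7.13%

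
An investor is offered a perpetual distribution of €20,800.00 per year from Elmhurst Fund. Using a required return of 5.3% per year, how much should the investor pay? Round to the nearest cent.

€392452.83

Level perpetuity: PV = C / r = €20,800.00 / 0.053 = €392,452.83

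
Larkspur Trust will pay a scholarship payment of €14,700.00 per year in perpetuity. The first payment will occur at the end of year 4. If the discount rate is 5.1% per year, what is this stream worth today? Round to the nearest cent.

€248278.44

Value at end of year 3: C / r = €14,700.00 / 0.051 = €288,235.2941
Discount to today: PV = €288,235.2941 / (1 + 0.051)^3 = €288,235.2941 / 1.160936 = €248,278.44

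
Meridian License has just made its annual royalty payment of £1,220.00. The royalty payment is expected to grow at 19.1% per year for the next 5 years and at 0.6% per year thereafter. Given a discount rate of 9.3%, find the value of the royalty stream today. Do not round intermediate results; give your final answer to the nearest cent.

D_1 = 1453.02000
D_2 = 1730.54682
D_3 = 2061.08126
D_4 = 2454.74778
D_5 = 2923.60461
Terminal value at year 5: TV = D_5×(1+g_2)/(r−g_2) = 2941.14624/0.087 = 33806.27860
P_0 = D_1/(1+r)^1 + D_2/(1+r)^2 + D_3/(1+r)^3 + D_4/(1+r)^4 + D_5/(1+r)^5 + TV/(1+r)^5
    = 1329.38701 + 1448.58182 + 1578.46381 + 1719.99122 + 1874.20818 + 21671.87846 = 29622.51049

£29622.51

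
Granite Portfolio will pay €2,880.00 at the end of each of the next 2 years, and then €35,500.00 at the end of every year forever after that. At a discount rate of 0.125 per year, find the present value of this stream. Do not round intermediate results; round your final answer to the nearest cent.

PV of 2-year annuity: €2,880.00 × [1 − (1+0.125)^−2] / 0.125 = 4835.55556
Perpetuity value at year 2: €35,500.00 / 0.125 = 284000.00000
PV of perpetuity: 284000.00000 / (1+0.125)^2 = 224395.06173
Total PV = 4835.55556 + 224395.06173 = 229230.61728

€229230.62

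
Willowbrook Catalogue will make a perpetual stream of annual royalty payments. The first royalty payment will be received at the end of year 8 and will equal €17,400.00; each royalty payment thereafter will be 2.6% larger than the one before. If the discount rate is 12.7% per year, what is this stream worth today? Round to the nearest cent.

€74603.72

Value at end of year 7: C₁ / (r − g) = €17,400.00 / (0.127 − 0.026) = €172,277.2277
Discount to today: PV = €172,277.2277 / (1 + 0.127)^7 = €172,277.2277 / 2.309231 = €74,603.72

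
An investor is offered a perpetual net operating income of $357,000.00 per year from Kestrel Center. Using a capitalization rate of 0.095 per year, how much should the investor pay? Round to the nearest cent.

$3757894.74

Level perpetuity: PV = C / r = $357,000.00 / 0.095 = $3,757,894.74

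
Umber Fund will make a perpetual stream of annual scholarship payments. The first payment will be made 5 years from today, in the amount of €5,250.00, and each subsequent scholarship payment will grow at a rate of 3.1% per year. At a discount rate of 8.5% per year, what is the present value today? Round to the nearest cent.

€70153.06

Value at end of year 4: C₁ / (r − g) = €5,250.00 / (0.085 − 0.031) = €97,222.2222
Discount to today: PV = €97,222.2222 / (1 + 0.085)^4 = €97,222.2222 / 1.385859 = €70,153.06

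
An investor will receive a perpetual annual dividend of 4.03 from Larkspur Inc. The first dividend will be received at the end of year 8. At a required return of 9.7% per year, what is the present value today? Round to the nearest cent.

Value at end of year 7: C / r = 4.03 / 0.097 = 41.5464
Discount to today: PV = 41.5464 / (1 + 0.097)^7 = 41.5464 / 1.911817 = 21.73

21.73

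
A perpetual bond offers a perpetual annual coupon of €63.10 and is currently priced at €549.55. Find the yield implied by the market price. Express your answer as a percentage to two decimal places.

11.48%

P = C/r ⇒ r = C/P = €63.10/€549.55 = 0.114821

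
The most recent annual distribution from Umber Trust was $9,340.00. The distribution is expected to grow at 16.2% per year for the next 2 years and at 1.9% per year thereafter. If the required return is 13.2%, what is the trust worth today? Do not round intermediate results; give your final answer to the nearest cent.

D_1 = 10853.08000
D_2 = 12611.27896
Terminal value at year 2: TV = D_2×(1+g_2)/(r−g_2) = 12850.89326/0.113 = 113724.71912
P_0 = D_1/(1+r)^1 + D_2/(1+r)^2 + TV/(1+r)^2
    = 9587.52650 + 9841.61289 + 88748.70388 = 108177.84327

$108177.84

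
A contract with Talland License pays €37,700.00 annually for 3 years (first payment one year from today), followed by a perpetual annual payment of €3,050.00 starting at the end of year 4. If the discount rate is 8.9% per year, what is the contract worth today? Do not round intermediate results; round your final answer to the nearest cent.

€122135.58

PV of 3-year annuity: €37,700.00 × [1 − (1+0.089)^−3] / 0.089 = 95600.14237
Perpetuity value at year 3: €3,050.00 / 0.089 = 34269.66292
PV of perpetuity: 34269.66292 / (1+0.089)^3 = 26535.43390
Total PV = 95600.14237 + 26535.43390 = 122135.57626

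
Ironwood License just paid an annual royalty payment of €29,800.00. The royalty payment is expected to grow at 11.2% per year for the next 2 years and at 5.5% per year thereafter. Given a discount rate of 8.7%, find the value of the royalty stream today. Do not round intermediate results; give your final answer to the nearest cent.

€1089852.07

D_1 = 33137.60000
D_2 = 36849.01120
Terminal value at year 2: TV = D_2×(1+g_2)/(r−g_2) = 38875.70682/0.032 = 1214865.83800
P_0 = D_1/(1+r)^1 + D_2/(1+r)^2 + TV/(1+r)^2
    = 30485.37259 + 31186.50811 + 1028180.18922 = 1089852.06992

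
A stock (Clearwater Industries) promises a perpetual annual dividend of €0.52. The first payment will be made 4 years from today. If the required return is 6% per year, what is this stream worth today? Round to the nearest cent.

€7.28

Value at end of year 3: C / r = €0.52 / 0.06 = €8.6667
Discount to today: PV = €8.6667 / (1 + 0.06)^3 = €8.6667 / 1.191016 = €7.28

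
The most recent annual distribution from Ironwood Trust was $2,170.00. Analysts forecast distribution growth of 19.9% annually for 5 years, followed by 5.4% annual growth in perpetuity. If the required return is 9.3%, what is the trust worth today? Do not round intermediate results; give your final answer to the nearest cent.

$107606.07

D_1 = 2601.83000
D_2 = 3119.59417
D_3 = 3740.39341
D_4 = 4484.73170
D_5 = 5377.19331
Terminal value at year 5: TV = D_5×(1+g_2)/(r−g_2) = 5667.56174/0.039 = 145322.09602
P_0 = D_1/(1+r)^1 + D_2/(1+r)^2 + D_3/(1+r)^3 + D_4/(1+r)^4 + D_5/(1+r)^5 + TV/(1+r)^5
    = 2380.44831 + 2611.30606 + 2864.55257 + 3142.35914 + 3447.10760 + 93160.29250 = 107606.06617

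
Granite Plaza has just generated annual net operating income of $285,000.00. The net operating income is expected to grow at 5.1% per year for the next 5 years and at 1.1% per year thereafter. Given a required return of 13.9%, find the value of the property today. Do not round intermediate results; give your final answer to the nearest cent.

$2632670.97

D_1 = 299535.00000
D_2 = 314811.28500
D_3 = 330866.66053
D_4 = 347740.86022
D_5 = 365475.64409
Terminal value at year 5: TV = D_5×(1+g_2)/(r−g_2) = 369495.87618/0.128 = 2886686.53265
P_0 = D_1/(1+r)^1 + D_2/(1+r)^2 + D_3/(1+r)^3 + D_4/(1+r)^4 + D_5/(1+r)^5 + TV/(1+r)^5
    = 262980.68481 + 242662.59854 + 223914.30295 + 206614.51484 + 190651.32142 + 1505847.54654 = 2632670.96911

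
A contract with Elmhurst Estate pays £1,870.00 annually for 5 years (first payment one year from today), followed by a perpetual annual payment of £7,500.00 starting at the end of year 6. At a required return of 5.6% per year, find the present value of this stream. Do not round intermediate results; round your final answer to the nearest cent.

£109952.65

PV of 5-year annuity: £1,870.00 × [1 − (1+0.056)^−5] / 0.056 = 7963.58155
Perpetuity value at year 5: £7,500.00 / 0.056 = 133928.57143
PV of perpetuity: 133928.57143 / (1+0.056)^5 = 101989.07323
Total PV = 7963.58155 + 101989.07323 = 109952.65478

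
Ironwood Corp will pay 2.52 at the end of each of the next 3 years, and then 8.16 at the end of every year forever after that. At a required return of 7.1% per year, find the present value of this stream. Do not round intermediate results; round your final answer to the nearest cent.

100.16

PV of 3-year annuity: 2.52 × [1 − (1+0.071)^−3] / 0.071 = 6.60121
Perpetuity value at year 3: 8.16 / 0.071 = 114.92958
PV of perpetuity: 114.92958 / (1+0.071)^3 = 93.55422
Total PV = 6.60121 + 93.55422 = 100.15544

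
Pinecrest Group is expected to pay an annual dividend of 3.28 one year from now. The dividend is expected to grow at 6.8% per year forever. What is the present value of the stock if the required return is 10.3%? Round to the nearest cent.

Growing perpetuity: P = D₁ / (r − g) = 3.2800 / (0.103 − 0.068) = 93.71

93.71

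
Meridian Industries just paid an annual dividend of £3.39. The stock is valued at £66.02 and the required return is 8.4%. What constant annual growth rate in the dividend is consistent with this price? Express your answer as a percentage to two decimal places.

3.11%

P = D₀(1+g)/(r−g) ⇒ P(r−g) = D₀(1+g) ⇒ g(P+D₀) = P·r − D₀
g = (P·r − D₀)/(P + D₀) = (£66.02×0.084 − £3.39) / (£66.02 + £3.39) = 0.031057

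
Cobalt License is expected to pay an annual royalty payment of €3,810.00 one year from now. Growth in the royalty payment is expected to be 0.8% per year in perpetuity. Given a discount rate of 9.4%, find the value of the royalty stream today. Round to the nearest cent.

Growing perpetuity: P = D₁ / (r − g) = €3,810.0000 / (0.094 − 0.008) = €44,302.33

€44302.33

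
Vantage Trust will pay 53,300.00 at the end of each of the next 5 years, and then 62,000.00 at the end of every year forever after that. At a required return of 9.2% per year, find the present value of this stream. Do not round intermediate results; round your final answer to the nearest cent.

PV of 5-year annuity: 53,300.00 × [1 − (1+0.092)^−5] / 0.092 = 206247.01785
Perpetuity value at year 5: 62,000.00 / 0.092 = 673913.04348
PV of perpetuity: 673913.04348 / (1+0.092)^5 = 434000.94016
Total PV = 206247.01785 + 434000.94016 = 640247.95801

640247.96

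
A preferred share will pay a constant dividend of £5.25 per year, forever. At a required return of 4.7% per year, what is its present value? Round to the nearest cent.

£111.70

Level perpetuity: PV = C / r = £5.25 / 0.047 = £111.70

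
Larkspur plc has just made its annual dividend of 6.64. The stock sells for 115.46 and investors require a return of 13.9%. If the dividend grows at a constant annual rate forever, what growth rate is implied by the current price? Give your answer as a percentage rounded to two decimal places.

P = D₀(1+g)/(r−g) ⇒ P(r−g) = D₀(1+g) ⇒ g(P+D₀) = P·r − D₀
g = (P·r − D₀)/(P + D₀) = (115.46×0.139 − 6.64) / (115.46 + 6.64) = 0.077059

7.71%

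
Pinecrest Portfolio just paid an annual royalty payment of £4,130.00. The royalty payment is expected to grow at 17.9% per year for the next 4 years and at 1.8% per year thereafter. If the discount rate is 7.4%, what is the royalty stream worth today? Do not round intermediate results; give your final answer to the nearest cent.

D_1 = 4869.27000
D_2 = 5740.86933
D_3 = 6768.48494
D_4 = 7980.04374
Terminal value at year 4: TV = D_4×(1+g_2)/(r−g_2) = 8123.68453/0.056 = 145065.79521
P_0 = D_1/(1+r)^1 + D_2/(1+r)^2 + D_3/(1+r)^3 + D_4/(1+r)^4 + TV/(1+r)^4
    = 4533.77095 + 4977.01671 + 5463.59656 + 5997.74706 + 109030.47336 = 130002.60464

£130002.60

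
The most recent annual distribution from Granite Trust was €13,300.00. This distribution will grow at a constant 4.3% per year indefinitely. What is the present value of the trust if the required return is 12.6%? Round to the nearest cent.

€167131.33

D₁ = D₀ × (1 + g) = €13,300.00 × 1.043 = €13,871.9000
Growing perpetuity: P = D₁ / (r − g) = €13,871.9000 / (0.126 − 0.043) = €167,131.33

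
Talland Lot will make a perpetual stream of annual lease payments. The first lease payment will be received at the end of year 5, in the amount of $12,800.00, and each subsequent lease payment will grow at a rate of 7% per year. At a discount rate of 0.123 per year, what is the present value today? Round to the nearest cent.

Value at end of year 4: C₁ / (r − g) = $12,800.00 / (0.123 − 0.07) = $241,509.4340
Discount to today: PV = $241,509.4340 / (1 + 0.123)^4 = $241,509.4340 / 1.590446 = $151,850.10

$151850.10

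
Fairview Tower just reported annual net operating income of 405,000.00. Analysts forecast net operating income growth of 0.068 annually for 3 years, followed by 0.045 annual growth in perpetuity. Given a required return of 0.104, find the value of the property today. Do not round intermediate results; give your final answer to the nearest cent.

D_1 = 432540.00000
D_2 = 461952.72000
D_3 = 493365.50496
Terminal value at year 3: TV = D_3×(1+g_2)/(r−g_2) = 515566.95268/0.059 = 8738422.92683
P_0 = D_1/(1+r)^1 + D_2/(1+r)^2 + D_3/(1+r)^3 + TV/(1+r)^3
    = 391793.47826 + 379017.60397 + 366658.33428 + 6494202.70030 = 7631672.11680

7631672.12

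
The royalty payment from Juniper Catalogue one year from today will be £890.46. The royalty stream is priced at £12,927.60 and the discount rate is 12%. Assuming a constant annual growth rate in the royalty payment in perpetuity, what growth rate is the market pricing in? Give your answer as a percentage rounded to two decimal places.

P = D₁/(r−g) ⇒ g = r − D₁/P = 0.12 − £890.46/£12,927.60 = 0.051119

5.11%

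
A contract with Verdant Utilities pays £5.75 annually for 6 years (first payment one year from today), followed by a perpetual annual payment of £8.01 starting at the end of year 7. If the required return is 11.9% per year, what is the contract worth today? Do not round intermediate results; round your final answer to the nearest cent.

£57.99

PV of 6-year annuity: £5.75 × [1 − (1+0.119)^−6] / 0.119 = 23.70770
Perpetuity value at year 6: £8.01 / 0.119 = 67.31092
PV of perpetuity: 67.31092 / (1+0.119)^6 = 34.28507
Total PV = 23.70770 + 34.28507 = 57.99277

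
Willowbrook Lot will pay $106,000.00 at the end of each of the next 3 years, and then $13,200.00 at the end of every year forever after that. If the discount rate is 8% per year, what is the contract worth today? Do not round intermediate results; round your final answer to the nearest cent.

PV of 3-year annuity: $106,000.00 × [1 − (1+0.08)^−3] / 0.08 = 273172.28065
Perpetuity value at year 3: $13,200.00 / 0.08 = 165000.00000
PV of perpetuity: 165000.00000 / (1+0.08)^3 = 130982.31977
Total PV = 273172.28065 + 130982.31977 = 404154.60042

$404154.60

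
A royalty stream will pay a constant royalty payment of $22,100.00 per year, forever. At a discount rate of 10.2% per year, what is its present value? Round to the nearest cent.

$216666.67

Level perpetuity: PV = C / r = $22,100.00 / 0.102 = $216,666.67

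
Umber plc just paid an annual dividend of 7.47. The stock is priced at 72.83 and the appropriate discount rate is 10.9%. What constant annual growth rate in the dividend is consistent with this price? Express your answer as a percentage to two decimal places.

P = D₀(1+g)/(r−g) ⇒ P(r−g) = D₀(1+g) ⇒ g(P+D₀) = P·r − D₀
g = (P·r − D₀)/(P + D₀) = (72.83×0.109 − 7.47) / (72.83 + 7.47) = 0.005834

0.58%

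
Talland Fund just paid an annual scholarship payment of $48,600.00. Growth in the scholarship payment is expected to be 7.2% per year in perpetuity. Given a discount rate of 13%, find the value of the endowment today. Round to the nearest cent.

D₁ = D₀ × (1 + g) = $48,600.00 × 1.072 = $52,099.2000
Growing perpetuity: P = D₁ / (r − g) = $52,099.2000 / (0.13 − 0.072) = $898,262.07

$898262.07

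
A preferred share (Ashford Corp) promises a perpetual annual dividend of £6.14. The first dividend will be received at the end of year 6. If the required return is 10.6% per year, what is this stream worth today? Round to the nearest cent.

Value at end of year 5: C / r = £6.14 / 0.106 = £57.9245
Discount to today: PV = £57.9245 / (1 + 0.106)^5 = £57.9245 / 1.654915 = £35.00

£35.00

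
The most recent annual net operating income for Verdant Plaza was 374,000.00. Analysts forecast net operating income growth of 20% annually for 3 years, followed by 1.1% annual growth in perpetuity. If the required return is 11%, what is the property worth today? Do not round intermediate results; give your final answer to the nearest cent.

6139702.95

D_1 = 448800.00000
D_2 = 538560.00000
D_3 = 646272.00000
Terminal value at year 3: TV = D_3×(1+g_2)/(r−g_2) = 653380.99200/0.099 = 6599808.00000
P_0 = D_1/(1+r)^1 + D_2/(1+r)^2 + D_3/(1+r)^3 + TV/(1+r)^3
    = 404324.32432 + 437107.37765 + 472548.51638 + 4825722.72784 = 6139702.94619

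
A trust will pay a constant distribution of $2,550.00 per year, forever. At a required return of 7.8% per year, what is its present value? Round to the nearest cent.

Level perpetuity: PV = C / r = $2,550.00 / 0.078 = $32,692.31

$32692.31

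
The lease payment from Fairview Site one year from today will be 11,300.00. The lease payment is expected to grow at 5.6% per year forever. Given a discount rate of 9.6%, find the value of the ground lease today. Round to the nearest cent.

282500.00

Growing perpetuity: P = D₁ / (r − g) = 11,300.0000 / (0.096 − 0.056) = 282,500.00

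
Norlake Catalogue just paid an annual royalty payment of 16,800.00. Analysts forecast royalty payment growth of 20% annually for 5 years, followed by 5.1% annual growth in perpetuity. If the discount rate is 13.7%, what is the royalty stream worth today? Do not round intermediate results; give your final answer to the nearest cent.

D_1 = 20160.00000
D_2 = 24192.00000
D_3 = 29030.40000
D_4 = 34836.48000
D_5 = 41803.77600
Terminal value at year 5: TV = D_5×(1+g_2)/(r−g_2) = 43935.76858/0.086 = 510881.02995
P_0 = D_1/(1+r)^1 + D_2/(1+r)^2 + D_3/(1+r)^3 + D_4/(1+r)^4 + D_5/(1+r)^5 + TV/(1+r)^5
    = 17730.87071 + 18713.32001 + 19750.20582 + 20844.54440 + 21999.51916 + 268854.58875 = 367893.04884

367893.05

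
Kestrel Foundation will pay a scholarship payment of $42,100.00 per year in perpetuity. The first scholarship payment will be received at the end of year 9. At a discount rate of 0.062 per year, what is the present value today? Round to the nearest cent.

$419656.81

Value at end of year 8: C / r = $42,100.00 / 0.062 = $679,032.2581
Discount to today: PV = $679,032.2581 / (1 + 0.062)^8 = $679,032.2581 / 1.618066 = $419,656.81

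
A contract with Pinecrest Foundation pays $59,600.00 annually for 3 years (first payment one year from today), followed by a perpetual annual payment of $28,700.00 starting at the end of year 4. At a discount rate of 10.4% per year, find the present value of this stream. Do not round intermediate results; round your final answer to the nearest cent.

PV of 3-year annuity: $59,600.00 × [1 − (1+0.104)^−3] / 0.104 = 147178.82539
Perpetuity value at year 3: $28,700.00 / 0.104 = 275961.53846
PV of perpetuity: 275961.53846 / (1+0.104)^3 = 205088.51348
Total PV = 147178.82539 + 205088.51348 = 352267.33887

$352267.34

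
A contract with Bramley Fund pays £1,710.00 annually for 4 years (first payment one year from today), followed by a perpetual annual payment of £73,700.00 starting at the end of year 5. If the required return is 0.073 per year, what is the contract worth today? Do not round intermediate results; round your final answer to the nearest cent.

£767386.10

PV of 4-year annuity: £1,710.00 × [1 − (1+0.073)^−4] / 0.073 = 5753.11899
Perpetuity value at year 4: £73,700.00 / 0.073 = 1009589.04110
PV of perpetuity: 1009589.04110 / (1+0.073)^4 = 761632.97720
Total PV = 5753.11899 + 761632.97720 = 767386.09619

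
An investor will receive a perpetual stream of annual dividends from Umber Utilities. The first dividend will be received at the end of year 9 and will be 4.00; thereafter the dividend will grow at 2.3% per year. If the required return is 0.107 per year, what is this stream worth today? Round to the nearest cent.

21.12

Value at end of year 8: C₁ / (r − g) = 4.00 / (0.107 − 0.023) = 47.6190
Discount to today: PV = 47.6190 / (1 + 0.107)^8 = 47.6190 / 2.255179 = 21.12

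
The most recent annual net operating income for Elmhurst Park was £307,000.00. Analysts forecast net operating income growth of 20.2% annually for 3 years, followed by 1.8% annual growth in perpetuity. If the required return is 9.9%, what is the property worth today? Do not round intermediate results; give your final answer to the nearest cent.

£6152698.85

D_1 = 369014.00000
D_2 = 443554.82800
D_3 = 533152.90326
Terminal value at year 3: TV = D_3×(1+g_2)/(r−g_2) = 542749.65551/0.081 = 6700613.03104
P_0 = D_1/(1+r)^1 + D_2/(1+r)^2 + D_3/(1+r)^3 + TV/(1+r)^3
    = 335772.52047 + 367241.64660 + 401660.10847 + 5048024.57311 = 6152698.84865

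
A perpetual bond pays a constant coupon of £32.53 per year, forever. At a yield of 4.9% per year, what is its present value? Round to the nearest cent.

£663.88

Level perpetuity: PV = C / r = £32.53 / 0.049 = £663.88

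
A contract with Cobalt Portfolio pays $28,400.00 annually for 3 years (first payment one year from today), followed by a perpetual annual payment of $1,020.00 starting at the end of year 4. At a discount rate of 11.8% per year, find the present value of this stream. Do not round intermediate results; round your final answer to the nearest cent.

$74632.88

PV of 3-year annuity: $28,400.00 × [1 − (1+0.118)^−3] / 0.118 = 68447.12516
Perpetuity value at year 3: $1,020.00 / 0.118 = 8644.06780
PV of perpetuity: 8644.06780 / (1+0.118)^3 = 6185.75555
Total PV = 68447.12516 + 6185.75555 = 74632.88072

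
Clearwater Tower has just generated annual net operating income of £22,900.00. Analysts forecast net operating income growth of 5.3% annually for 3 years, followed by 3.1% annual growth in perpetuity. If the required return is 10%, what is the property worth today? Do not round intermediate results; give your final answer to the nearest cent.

£363154.23

D_1 = 24113.70000
D_2 = 25391.72610
D_3 = 26737.48758
Terminal value at year 3: TV = D_3×(1+g_2)/(r−g_2) = 27566.34970/0.069 = 399512.31447
P_0 = D_1/(1+r)^1 + D_2/(1+r)^2 + D_3/(1+r)^3 + TV/(1+r)^3
    = 21921.54545 + 20984.89760 + 20088.27016 + 300159.51500 = 363154.22822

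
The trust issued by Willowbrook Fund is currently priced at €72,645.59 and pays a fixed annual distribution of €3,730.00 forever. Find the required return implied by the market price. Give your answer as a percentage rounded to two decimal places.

5.13%

P = C/r ⇒ r = C/P = €3,730.00/€72,645.59 = 0.051345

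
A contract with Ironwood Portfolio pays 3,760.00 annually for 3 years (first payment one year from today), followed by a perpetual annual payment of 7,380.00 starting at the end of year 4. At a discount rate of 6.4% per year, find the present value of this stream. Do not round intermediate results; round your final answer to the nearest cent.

PV of 3-year annuity: 3,760.00 × [1 − (1+0.064)^−3] / 0.064 = 9976.60498
Perpetuity value at year 3: 7,380.00 / 0.064 = 115312.50000
PV of perpetuity: 115312.50000 / (1+0.064)^3 = 95730.75938
Total PV = 9976.60498 + 95730.75938 = 105707.36436

105707.36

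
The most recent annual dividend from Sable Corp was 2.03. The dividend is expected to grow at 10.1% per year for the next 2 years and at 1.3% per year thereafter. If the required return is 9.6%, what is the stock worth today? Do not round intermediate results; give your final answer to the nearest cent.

D_1 = 2.23503
D_2 = 2.46077
Terminal value at year 2: TV = D_2×(1+g_2)/(r−g_2) = 2.49276/0.083 = 30.03323
P_0 = D_1/(1+r)^1 + D_2/(1+r)^2 + TV/(1+r)^2
    = 2.03926 + 2.04856 + 25.00236 = 29.09018

29.09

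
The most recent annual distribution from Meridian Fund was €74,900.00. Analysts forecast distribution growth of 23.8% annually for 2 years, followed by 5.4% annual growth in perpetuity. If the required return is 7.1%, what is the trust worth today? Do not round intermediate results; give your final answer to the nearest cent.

€6391573.63

D_1 = 92726.20000
D_2 = 114795.03560
Terminal value at year 2: TV = D_2×(1+g_2)/(r−g_2) = 120993.96752/0.017 = 7117292.20720
P_0 = D_1/(1+r)^1 + D_2/(1+r)^2 + TV/(1+r)^2
    = 86579.08497 + 100079.27842 + 6204915.26214 = 6391573.62553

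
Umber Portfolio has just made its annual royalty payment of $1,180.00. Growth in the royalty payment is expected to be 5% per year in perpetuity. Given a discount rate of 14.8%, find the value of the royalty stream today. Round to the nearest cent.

$12642.86

D₁ = D₀ × (1 + g) = $1,180.00 × 1.05 = $1,239.0000
Growing perpetuity: P = D₁ / (r − g) = $1,239.0000 / (0.148 − 0.05) = $12,642.86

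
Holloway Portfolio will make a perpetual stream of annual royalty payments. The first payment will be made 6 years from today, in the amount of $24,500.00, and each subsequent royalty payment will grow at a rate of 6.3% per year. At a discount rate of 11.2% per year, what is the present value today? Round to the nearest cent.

$294066.85

Value at end of year 5: C₁ / (r − g) = $24,500.00 / (0.112 − 0.063) = $500,000.0000
Discount to today: PV = $500,000.0000 / (1 + 0.112)^5 = $500,000.0000 / 1.700294 = $294,066.85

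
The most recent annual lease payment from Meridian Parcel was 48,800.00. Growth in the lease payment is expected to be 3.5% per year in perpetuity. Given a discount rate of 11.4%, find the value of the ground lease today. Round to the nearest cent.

639341.77

D₁ = D₀ × (1 + g) = 48,800.00 × 1.035 = 50,508.0000
Growing perpetuity: P = D₁ / (r − g) = 50,508.0000 / (0.114 − 0.035) = 639,341.77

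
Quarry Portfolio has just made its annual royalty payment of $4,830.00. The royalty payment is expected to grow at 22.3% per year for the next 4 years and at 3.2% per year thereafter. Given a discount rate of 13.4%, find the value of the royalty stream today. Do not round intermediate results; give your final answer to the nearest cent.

D_1 = 5907.09000
D_2 = 7224.37107
D_3 = 8835.40582
D_4 = 10805.70132
Terminal value at year 4: TV = D_4×(1+g_2)/(r−g_2) = 11151.48376/0.102 = 109328.27214
P_0 = D_1/(1+r)^1 + D_2/(1+r)^2 + D_3/(1+r)^3 + D_4/(1+r)^4 + TV/(1+r)^4
    = 5209.07407 + 5617.89911 + 6058.81006 + 6534.32514 + 66111.99554 = 89532.10393

$89532.10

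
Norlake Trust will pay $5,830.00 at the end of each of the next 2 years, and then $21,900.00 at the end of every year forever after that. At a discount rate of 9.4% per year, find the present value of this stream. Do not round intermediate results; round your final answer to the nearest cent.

$204862.44

PV of 2-year annuity: $5,830.00 × [1 − (1+0.094)^−2] / 0.094 = 10200.24465
Perpetuity value at year 2: $21,900.00 / 0.094 = 232978.72340
PV of perpetuity: 232978.72340 / (1+0.094)^2 = 194662.19549
Total PV = 10200.24465 + 194662.19549 = 204862.44014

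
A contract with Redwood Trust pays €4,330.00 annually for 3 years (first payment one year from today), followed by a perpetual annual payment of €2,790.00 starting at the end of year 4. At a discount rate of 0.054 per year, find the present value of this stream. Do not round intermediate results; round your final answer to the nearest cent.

€55829.23

PV of 3-year annuity: €4,330.00 × [1 − (1+0.054)^−3] / 0.054 = 11703.83665
Perpetuity value at year 3: €2,790.00 / 0.054 = 51666.66667
PV of perpetuity: 51666.66667 / (1+0.054)^3 = 44125.39548
Total PV = 11703.83665 + 44125.39548 = 55829.23213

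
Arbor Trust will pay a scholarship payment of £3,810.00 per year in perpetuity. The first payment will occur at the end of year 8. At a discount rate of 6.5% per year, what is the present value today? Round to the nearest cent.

£37719.36

Value at end of year 7: C / r = £3,810.00 / 0.065 = £58,615.3846
Discount to today: PV = £58,615.3846 / (1 + 0.065)^7 = £58,615.3846 / 1.553987 = £37,719.36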